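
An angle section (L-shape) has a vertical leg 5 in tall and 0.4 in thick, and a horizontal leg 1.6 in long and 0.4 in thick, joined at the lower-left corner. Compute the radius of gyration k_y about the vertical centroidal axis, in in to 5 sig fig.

Break the section into simple shapes (no overlaps), measuring from the bottom-left corner of the bounding box.
Vertical leg: 0.4 × 5, A = 2 in², x = 0.2 in, Ī = 0.02666667 in⁴.
Horizontal leg (remainder): 1.2 × 0.4, A = 0.48 in², x = 1 in, Ī = 0.0576 in⁴.
Centroid: x̄ = ΣA·x / ΣA = 0.3548387 in.
Transfer each piece to the vertical centroidal axis using Ī + A·d² with d = x − 0.3548387:
  vertical leg: d = -0.1548387 in → contributes +0.07461672 in⁴
  horizontal leg (remainder): d = 0.6451613 in → contributes +0.2573919 in⁴
Total I = 0.3320086 in⁴.
Radius of gyration: k = √(I/A) = √(0.3320086 / 2.48) = 0.3658886 in.

k_y ≈ 0.36589 in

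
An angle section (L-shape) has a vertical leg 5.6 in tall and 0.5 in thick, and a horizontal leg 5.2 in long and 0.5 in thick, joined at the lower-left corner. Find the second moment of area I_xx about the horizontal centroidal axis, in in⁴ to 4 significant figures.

Treat the section as a set of non-overlapping primitives; coordinates are from the bounding-box lower-left.
Vertical leg: 0.5 × 5.6, A = 2.8 in², y = 2.8 in, Ī = 7.31733 in⁴.
Horizontal leg (remainder): 4.7 × 0.5, A = 2.35 in², y = 0.25 in, Ī = 0.0489583 in⁴.
Centroid: ȳ = ΣA·y / ΣA = 1.63641 in.
Transfer each piece to the horizontal centroidal axis using Ī + A·d² with d = y − 1.63641:
  vertical leg: d = 1.16359 in → contributes +11.1084 in⁴
  horizontal leg (remainder): d = -1.38641 in → contributes +4.56596 in⁴
Total I = 15.6743 in⁴.

I_xx ≈ 15.67 in⁴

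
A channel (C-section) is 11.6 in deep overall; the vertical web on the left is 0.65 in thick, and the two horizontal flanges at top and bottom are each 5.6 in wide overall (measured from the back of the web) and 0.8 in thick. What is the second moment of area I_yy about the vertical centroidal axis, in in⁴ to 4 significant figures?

Decompose the section into non-overlapping parts with the origin at the bottom-left of its bounding rectangle.
Web: 0.65 × 11.6, A = 7.54 in², x = 0.325 in, Ī = 0.265471 in⁴.
Top flange (beyond web): 4.95 × 0.8, A = 3.96 in², x = 3.125 in, Ī = 8.08583 in⁴.
Bottom flange (beyond web): 4.95 × 0.8, A = 3.96 in², x = 3.125 in, Ī = 8.08583 in⁴.
Centroid: x̄ = ΣA·x / ΣA = 1.75941 in.
Transfer each piece to the vertical centroidal axis using Ī + A·d² with d = x − 1.75941:
  web: d = -1.43441 in → contributes +15.7793 in⁴
  top flange (beyond web): d = 1.36559 in → contributes +15.4706 in⁴
  bottom flange (beyond web): d = 1.36559 in → contributes +15.4706 in⁴
Total I = 46.7204 in⁴.

I_yy ≈ 46.72 in⁴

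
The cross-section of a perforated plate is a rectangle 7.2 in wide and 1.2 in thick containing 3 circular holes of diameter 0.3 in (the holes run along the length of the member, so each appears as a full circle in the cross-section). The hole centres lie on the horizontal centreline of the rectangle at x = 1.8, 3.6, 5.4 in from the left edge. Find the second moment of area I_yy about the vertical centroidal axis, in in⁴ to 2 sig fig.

Decompose the section into non-overlapping parts with the origin at the bottom-left of its bounding rectangle.
Plate: 7.2 × 1.2, A = 8.64 in², x = 3.6 in, Ī = 37.32 in⁴.
Hole 1 (subtracted): ⌀0.3, A = 0.07069 in², x = 1.8 in, Ī = 0.0003976 in⁴.
Hole 2 (subtracted): ⌀0.3, A = 0.07069 in², x = 3.6 in, Ī = 0.0003976 in⁴.
Hole 3 (subtracted): ⌀0.3, A = 0.07069 in², x = 5.4 in, Ī = 0.0003976 in⁴.
By symmetry the centroid is at mid-width, x̄ = 3.6 in.
Transfer each piece to the vertical centroidal axis using Ī + A·d² with d = x − 3.6:
  plate: d = 0 in → contributes +37.32 in⁴
  hole 1: d = -1.8 in → contributes −0.2294 in⁴
  hole 2: d = 0 in → contributes −0.0003976 in⁴
  hole 3: d = 1.8 in → contributes −0.2294 in⁴
Total I = 36.87 in⁴.

I_yy ≈ 37 in⁴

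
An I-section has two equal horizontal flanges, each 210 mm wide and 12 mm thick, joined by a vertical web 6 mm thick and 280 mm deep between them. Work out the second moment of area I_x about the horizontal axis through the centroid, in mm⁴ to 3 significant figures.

Treat the section as a set of non-overlapping primitives; coordinates are from the bounding-box lower-left.
Bottom flange: 210 × 12, A = 2 520 mm², y = 6 mm, Ī = 30 240 mm⁴.
Web: 6 × 280, A = 1 680 mm², y = 152 mm, Ī = 10 976 000 mm⁴.
Top flange: 210 × 12, A = 2 520 mm², y = 298 mm, Ī = 30 240 mm⁴.
By symmetry the centroid is at mid-height, ȳ = 152 mm.
Transfer each piece to the horizontal axis through the centroid using Ī + A·d² with d = y − 152:
  bottom flange: d = -146 mm → contributes +53 746 560 mm⁴
  web: d = 0 mm → contributes +10 976 000 mm⁴
  top flange: d = 146 mm → contributes +53 746 560 mm⁴
Total I = 118 469 120 mm⁴.

I_x ≈ 1.18 × 10⁸ mm⁴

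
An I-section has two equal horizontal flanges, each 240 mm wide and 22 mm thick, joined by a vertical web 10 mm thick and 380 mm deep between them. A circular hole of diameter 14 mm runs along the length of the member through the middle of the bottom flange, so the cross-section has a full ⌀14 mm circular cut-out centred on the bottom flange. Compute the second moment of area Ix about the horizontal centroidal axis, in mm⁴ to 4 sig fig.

Ix ≈ 4.665 × 10⁸ mm⁴

Split into non-overlapping primitives; take the origin at the lower-left of the bounding box.
Bottom flange: 240 × 22, A = 5 280 mm², y = 11 mm, Ī = 212 960 mm⁴.
Web: 10 × 380, A = 3 800 mm², y = 212 mm, Ī = 45 726 667 mm⁴.
Top flange: 240 × 22, A = 5 280 mm², y = 413 mm, Ī = 212 960 mm⁴.
Hole (subtracted): ⌀14, A = 153.938 mm², y = 11 mm, Ī = 1885.74 mm⁴.
Centroid: ȳ = ΣA·y / ΣA = 214.178 mm.
Transfer each piece to the horizontal centroidal axis using Ī + A·d² with d = y − 214.178:
  bottom flange: d = -203.178 mm → contributes +218 178 335 mm⁴
  web: d = -2.17805 mm → contributes +45 744 694 mm⁴
  top flange: d = 198.822 mm → contributes +208 932 241 mm⁴
  hole: d = -203.178 mm → contributes −6 356 651 mm⁴
Total I = 466 498 618 mm⁴.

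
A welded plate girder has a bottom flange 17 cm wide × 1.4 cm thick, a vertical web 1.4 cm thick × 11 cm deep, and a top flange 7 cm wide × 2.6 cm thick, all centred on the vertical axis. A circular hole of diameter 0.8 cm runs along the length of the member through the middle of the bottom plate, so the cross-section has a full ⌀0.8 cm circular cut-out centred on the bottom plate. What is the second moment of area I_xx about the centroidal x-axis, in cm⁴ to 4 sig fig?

Break the section into simple shapes (no overlaps), measuring from the bottom-left corner of the bounding box.
Bottom plate: 17 × 1.4, A = 23.8 cm², y = 0.7 cm, Ī = 3.88733 cm⁴.
Web plate: 1.4 × 11, A = 15.4 cm², y = 6.9 cm, Ī = 155.283 cm⁴.
Top plate: 7 × 2.6, A = 18.2 cm², y = 13.7 cm, Ī = 10.2527 cm⁴.
Hole (subtracted): ⌀0.8, A = 0.502655 cm², y = 0.7 cm, Ī = 0.0201062 cm⁴.
Centroid: ȳ = ΣA·y / ΣA = 6.53648 cm.
Transfer each piece to the centroidal x-axis using Ī + A·d² with d = y − 6.53648:
  bottom plate: d = -5.83648 cm → contributes +814.621 cm⁴
  web plate: d = 0.363524 cm → contributes +157.318 cm⁴
  top plate: d = 7.16352 cm → contributes +944.205 cm⁴
  hole: d = -5.83648 cm → contributes −17.1428 cm⁴
Total I = 1 899 cm⁴.

I_xx ≈ 1899 cm⁴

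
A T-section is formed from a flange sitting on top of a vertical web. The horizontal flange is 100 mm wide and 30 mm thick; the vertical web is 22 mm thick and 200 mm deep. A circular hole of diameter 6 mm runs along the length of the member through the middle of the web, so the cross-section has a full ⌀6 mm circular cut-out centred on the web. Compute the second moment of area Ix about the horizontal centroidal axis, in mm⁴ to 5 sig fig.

Treat the section as a set of non-overlapping primitives; coordinates are from the bounding-box lower-left.
Flange: 100 × 30, A = 3 000 mm², y = 215 mm, Ī = 225 000 mm⁴.
Web: 22 × 200, A = 4 400 mm², y = 100 mm, Ī = 14 666 667 mm⁴.
Hole (subtracted): ⌀6, A = 28.27433 mm², y = 100 mm, Ī = 63.61725 mm⁴.
Centroid: ȳ = ΣA·y / ΣA = 146.8004 mm.
Transfer each piece to the horizontal centroidal axis using Ī + A·d² with d = y − 146.8004:
  flange: d = 68.19956 mm → contributes +14 178 540 mm⁴
  web: d = -46.80044 mm → contributes +24 303 904 mm⁴
  hole: d = -46.80044 mm → contributes −61992.36 mm⁴
Total I = 38 420 451 mm⁴.

Ix ≈ 3.8420 × 10⁷ mm⁴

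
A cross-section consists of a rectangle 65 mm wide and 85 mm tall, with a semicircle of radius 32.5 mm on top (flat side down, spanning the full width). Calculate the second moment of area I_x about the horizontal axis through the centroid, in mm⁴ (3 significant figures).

I_x ≈ 7.49 × 10⁶ mm⁴

Break the section into simple shapes (no overlaps), measuring from the bottom-left corner of the bounding box.
Rectangular body: 65 × 85, A = 5 525 mm², y = 42.5 mm, Ī = 3 326 510 mm⁴.
Semicircular cap: semicircle r = 32.5, A = 1659.2 mm², y = 98.793 mm, Ī = 122 452 mm⁴.
Centroid: ȳ = ΣA·y / ΣA = 55.501 mm.
Transfer each piece to the horizontal axis through the centroid using Ī + A·d² with d = y − 55.501:
  rectangular body: d = -13.001 mm → contributes +4 260 344 mm⁴
  semicircular cap: d = 43.293 mm → contributes +3 232 129 mm⁴
Total I = 7 492 474 mm⁴.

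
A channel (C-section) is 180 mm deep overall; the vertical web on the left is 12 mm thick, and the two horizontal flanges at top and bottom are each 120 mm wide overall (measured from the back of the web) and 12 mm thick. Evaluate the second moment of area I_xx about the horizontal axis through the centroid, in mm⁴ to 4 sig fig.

I_xx ≈ 2.415 × 10⁷ mm⁴

Treat the section as a set of non-overlapping primitives; coordinates are from the bounding-box lower-left.
Web: 12 × 180, A = 2 160 mm², y = 90 mm, Ī = 5 832 000 mm⁴.
Top flange (beyond web): 108 × 12, A = 1 296 mm², y = 174 mm, Ī = 15 552 mm⁴.
Bottom flange (beyond web): 108 × 12, A = 1 296 mm², y = 6 mm, Ī = 15 552 mm⁴.
By symmetry the centroid is at mid-height, ȳ = 90 mm.
Transfer each piece to the horizontal axis through the centroid using Ī + A·d² with d = y − 90:
  web: d = 0 mm → contributes +5 832 000 mm⁴
  top flange (beyond web): d = 84 mm → contributes +9 160 128 mm⁴
  bottom flange (beyond web): d = -84 mm → contributes +9 160 128 mm⁴
Total I = 24 152 256 mm⁴.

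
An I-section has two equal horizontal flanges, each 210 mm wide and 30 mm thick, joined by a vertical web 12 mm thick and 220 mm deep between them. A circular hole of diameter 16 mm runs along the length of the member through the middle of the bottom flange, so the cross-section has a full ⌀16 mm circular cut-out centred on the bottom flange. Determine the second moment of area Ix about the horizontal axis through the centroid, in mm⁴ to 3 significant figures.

Treat the section as a set of non-overlapping primitives; coordinates are from the bounding-box lower-left.
Bottom flange: 210 × 30, A = 6 300 mm², y = 15 mm, Ī = 472 500 mm⁴.
Web: 12 × 220, A = 2 640 mm², y = 140 mm, Ī = 10 648 000 mm⁴.
Top flange: 210 × 30, A = 6 300 mm², y = 265 mm, Ī = 472 500 mm⁴.
Hole (subtracted): ⌀16, A = 201.06 mm², y = 15 mm, Ī = 3 217 mm⁴.
Centroid: ȳ = ΣA·y / ΣA = 141.67 mm.
Transfer each piece to the horizontal axis through the centroid using Ī + A·d² with d = y − 141.67:
  bottom flange: d = -126.67 mm → contributes +101 559 700 mm⁴
  web: d = -1.6712 mm → contributes +10 655 373 mm⁴
  top flange: d = 123.33 mm → contributes +96 295 490 mm⁴
  hole: d = -126.67 mm → contributes −3 229 374 mm⁴
Total I = 205 281 189 mm⁴.

Ix ≈ 2.05 × 10⁸ mm⁴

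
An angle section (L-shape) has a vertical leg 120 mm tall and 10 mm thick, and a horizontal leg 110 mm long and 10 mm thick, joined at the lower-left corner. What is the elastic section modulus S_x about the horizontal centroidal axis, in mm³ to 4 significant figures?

S_x ≈ 3.645 × 10⁴ mm³

Decompose the section into non-overlapping parts with the origin at the bottom-left of its bounding rectangle.
Vertical leg: 10 × 120, A = 1 200 mm², y = 60 mm, Ī = 1 440 000 mm⁴.
Horizontal leg (remainder): 100 × 10, A = 1 000 mm², y = 5 mm, Ī = 8333.33 mm⁴.
Centroid: ȳ = ΣA·y / ΣA = 35 mm.
Transfer each piece to the horizontal centroidal axis using Ī + A·d² with d = y − 35:
  vertical leg: d = 25 mm → contributes +2 190 000 mm⁴
  horizontal leg (remainder): d = -30 mm → contributes +908 333 mm⁴
Total I = 3 098 333 mm⁴.
Extreme fibre distance c = 85 mm; S = I/c = 36 451 mm³.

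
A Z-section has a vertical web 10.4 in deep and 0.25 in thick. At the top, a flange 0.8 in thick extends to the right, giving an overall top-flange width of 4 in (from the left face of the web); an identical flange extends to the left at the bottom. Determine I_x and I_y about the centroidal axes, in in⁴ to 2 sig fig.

Break the section into simple shapes (no overlaps), measuring from the bottom-left corner of the bounding box.
Web: 0.25 × 10.4, A = 2.6 in², y = 5.2 in, Ī = 23.43 in⁴.
Top flange (beyond web): 3.75 × 0.8, A = 3 in², y = 10 in, Ī = 0.16 in⁴.
Bottom flange (beyond web): 3.75 × 0.8, A = 3 in², y = 0.4 in, Ī = 0.16 in⁴.
Centroid: ȳ = ΣA·y / ΣA = 5.2 in.
Transfer each piece to the centroidal x-axis using Ī + A·d² with d = y − 5.2:
  web: d = 0 in → contributes +23.43 in⁴
  top flange (beyond web): d = 4.8 in → contributes +69.28 in⁴
  bottom flange (beyond web): d = -4.8 in → contributes +69.28 in⁴
Total I = 162 in⁴.
For the y-axis: x̄ = 3.875 in.
Repeating about the centroidal y-axis gives I_y = 31.04 in⁴.

I_x ≈ 160 in⁴, I_y ≈ 31 in⁴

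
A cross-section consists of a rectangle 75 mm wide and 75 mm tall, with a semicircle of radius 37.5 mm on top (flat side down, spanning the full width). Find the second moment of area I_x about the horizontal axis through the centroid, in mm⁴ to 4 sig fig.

I_x ≈ 7.379 × 10⁶ mm⁴

Treat the section as a set of non-overlapping primitives; coordinates are from the bounding-box lower-left.
Rectangular body: 75 × 75, A = 5 625 mm², y = 37.5 mm, Ī = 2 636 719 mm⁴.
Semicircular cap: semicircle r = 37.5, A = 2208.93 mm², y = 90.9155 mm, Ī = 217 049 mm⁴.
Centroid: ȳ = ΣA·y / ΣA = 52.5616 mm.
Transfer each piece to the horizontal axis through the centroid using Ī + A·d² with d = y − 52.5616:
  rectangular body: d = -15.0616 mm → contributes +3 912 753 mm⁴
  semicircular cap: d = 38.3539 mm → contributes +3 466 442 mm⁴
Total I = 7 379 195 mm⁴.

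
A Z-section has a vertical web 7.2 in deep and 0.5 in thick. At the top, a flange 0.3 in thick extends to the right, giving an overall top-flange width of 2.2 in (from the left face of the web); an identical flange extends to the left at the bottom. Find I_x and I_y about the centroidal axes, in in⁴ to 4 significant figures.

I_x ≈ 27.70 in⁴, I_y ≈ 1.555 in⁴

Split into non-overlapping primitives; take the origin at the lower-left of the bounding box.
Web: 0.5 × 7.2, A = 3.6 in², y = 3.6 in, Ī = 15.552 in⁴.
Top flange (beyond web): 1.7 × 0.3, A = 0.51 in², y = 7.05 in, Ī = 0.003825 in⁴.
Bottom flange (beyond web): 1.7 × 0.3, A = 0.51 in², y = 0.15 in, Ī = 0.003825 in⁴.
Centroid: ȳ = ΣA·y / ΣA = 3.6 in.
Transfer each piece to the centroidal x-axis using Ī + A·d² with d = y − 3.6:
  web: d = 0 in → contributes +15.552 in⁴
  top flange (beyond web): d = 3.45 in → contributes +6.0741 in⁴
  bottom flange (beyond web): d = -3.45 in → contributes +6.0741 in⁴
Total I = 27.7002 in⁴.
For the y-axis: x̄ = 1.95 in.
Repeating about the centroidal y-axis gives I_y = 1.55485 in⁴.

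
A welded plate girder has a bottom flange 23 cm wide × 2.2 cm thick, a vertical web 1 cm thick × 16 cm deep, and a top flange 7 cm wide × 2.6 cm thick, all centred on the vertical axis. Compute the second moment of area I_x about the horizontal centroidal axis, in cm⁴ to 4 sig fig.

I_x ≈ 5136 cm⁴

Treat the section as a set of non-overlapping primitives; coordinates are from the bounding-box lower-left.
Bottom plate: 23 × 2.2, A = 50.6 cm², y = 1.1 cm, Ī = 20.4087 cm⁴.
Web plate: 1 × 16, A = 16 cm², y = 10.2 cm, Ī = 341.333 cm⁴.
Top plate: 7 × 2.6, A = 18.2 cm², y = 19.5 cm, Ī = 10.2527 cm⁴.
Centroid: ȳ = ΣA·y / ΣA = 6.76604 cm.
Transfer each piece to the horizontal centroidal axis using Ī + A·d² with d = y − 6.76604:
  bottom plate: d = -5.66604 cm → contributes +1644.87 cm⁴
  web plate: d = 3.43396 cm → contributes +530.007 cm⁴
  top plate: d = 12.734 cm → contributes +2961.45 cm⁴
Total I = 5136.33 cm⁴.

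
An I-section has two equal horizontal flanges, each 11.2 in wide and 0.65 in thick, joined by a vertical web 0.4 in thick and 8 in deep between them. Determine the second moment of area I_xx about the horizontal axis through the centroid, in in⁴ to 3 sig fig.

Decompose the section into non-overlapping parts with the origin at the bottom-left of its bounding rectangle.
Bottom flange: 11.2 × 0.65, A = 7.28 in², y = 0.325 in, Ī = 0.25632 in⁴.
Web: 0.4 × 8, A = 3.2 in², y = 4.65 in, Ī = 17.067 in⁴.
Top flange: 11.2 × 0.65, A = 7.28 in², y = 8.975 in, Ī = 0.25632 in⁴.
By symmetry the centroid is at mid-height, ȳ = 4.65 in.
Transfer each piece to the horizontal axis through the centroid using Ī + A·d² with d = y − 4.65:
  bottom flange: d = -4.325 in → contributes +136.43 in⁴
  web: d = 0 in → contributes +17.067 in⁴
  top flange: d = 4.325 in → contributes +136.43 in⁴
Total I = 289.93 in⁴.

I_xx ≈ 290 in⁴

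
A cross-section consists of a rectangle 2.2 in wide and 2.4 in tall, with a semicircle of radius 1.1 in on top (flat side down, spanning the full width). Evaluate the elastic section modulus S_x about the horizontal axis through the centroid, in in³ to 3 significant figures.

Treat the section as a set of non-overlapping primitives; coordinates are from the bounding-box lower-left.
Rectangular body: 2.2 × 2.4, A = 5.28 in², y = 1.2 in, Ī = 2.5344 in⁴.
Semicircular cap: semicircle r = 1.1, A = 1.9007 in², y = 2.8669 in, Ī = 0.1607 in⁴.
Centroid: ȳ = ΣA·y / ΣA = 1.6412 in.
Transfer each piece to the horizontal axis through the centroid using Ī + A·d² with d = y − 1.6412:
  rectangular body: d = -0.4412 in → contributes +3.5622 in⁴
  semicircular cap: d = 1.2257 in → contributes +3.0159 in⁴
Total I = 6.5781 in⁴.
Extreme fibre distance c = 1.8588 in; S = I/c = 3.5389 in³.

S_x ≈ 3.54 in³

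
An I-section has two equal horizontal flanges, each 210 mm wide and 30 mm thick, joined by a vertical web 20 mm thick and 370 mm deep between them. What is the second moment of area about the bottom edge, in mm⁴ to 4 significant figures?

I_base ≈ 1.514 × 10⁹ mm⁴

Break the section into simple shapes (no overlaps), measuring from the bottom-left corner of the bounding box.
Bottom flange: 210 × 30, A = 6 300 mm², y = 15 mm, Ī = 472 500 mm⁴.
Web: 20 × 370, A = 7 400 mm², y = 215 mm, Ī = 84 421 667 mm⁴.
Top flange: 210 × 30, A = 6 300 mm², y = 415 mm, Ī = 472 500 mm⁴.
Transfer each piece to the base of the section using Ī + A·d² with d = y − 0:
  bottom flange: d = 15 mm → contributes +1 890 000 mm⁴
  web: d = 215 mm → contributes +426 486 667 mm⁴
  top flange: d = 415 mm → contributes +1 085 490 000 mm⁴
Total I = 1 513 866 667 mm⁴.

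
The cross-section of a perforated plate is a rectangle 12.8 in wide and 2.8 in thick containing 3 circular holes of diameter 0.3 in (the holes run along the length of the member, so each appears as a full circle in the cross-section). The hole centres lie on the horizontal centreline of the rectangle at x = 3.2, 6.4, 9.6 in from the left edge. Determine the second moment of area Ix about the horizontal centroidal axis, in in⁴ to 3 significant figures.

Ix ≈ 23.4 in⁴

Break the section into simple shapes (no overlaps), measuring from the bottom-left corner of the bounding box.
Plate: 12.8 × 2.8, A = 35.84 in², y = 1.4 in, Ī = 23.415 in⁴.
Hole 1 (subtracted): ⌀0.3, A = 0.070686 in², y = 1.4 in, Ī = 0.00039761 in⁴.
Hole 2 (subtracted): ⌀0.3, A = 0.070686 in², y = 1.4 in, Ī = 0.00039761 in⁴.
Hole 3 (subtracted): ⌀0.3, A = 0.070686 in², y = 1.4 in, Ī = 0.00039761 in⁴.
By symmetry the centroid is at mid-height, ȳ = 1.4 in.
All pieces are centred on the horizontal centroidal axis, so I = ΣĪ (holes subtracted) = 23.414 in⁴.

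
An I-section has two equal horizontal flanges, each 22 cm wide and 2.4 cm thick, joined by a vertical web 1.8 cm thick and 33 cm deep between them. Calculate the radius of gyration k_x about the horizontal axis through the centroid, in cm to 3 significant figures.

k_x ≈ 15.3 cm

Split into non-overlapping primitives; take the origin at the lower-left of the bounding box.
Bottom flange: 22 × 2.4, A = 52.8 cm², y = 1.2 cm, Ī = 25.344 cm⁴.
Web: 1.8 × 33, A = 59.4 cm², y = 18.9 cm, Ī = 5390.6 cm⁴.
Top flange: 22 × 2.4, A = 52.8 cm², y = 36.6 cm, Ī = 25.344 cm⁴.
By symmetry the centroid is at mid-height, ȳ = 18.9 cm.
Transfer each piece to the horizontal axis through the centroid using Ī + A·d² with d = y − 18.9:
  bottom flange: d = -17.7 cm → contributes +16 567 cm⁴
  web: d = 0 cm → contributes +5390.6 cm⁴
  top flange: d = 17.7 cm → contributes +16 567 cm⁴
Total I = 38 525 cm⁴.
Radius of gyration: k = √(I/A) = √(38 525 / 165) = 15.28 cm.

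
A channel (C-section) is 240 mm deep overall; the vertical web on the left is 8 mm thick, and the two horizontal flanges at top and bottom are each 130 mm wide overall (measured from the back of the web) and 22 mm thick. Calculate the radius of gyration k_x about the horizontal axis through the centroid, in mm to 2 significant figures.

Split into non-overlapping primitives; take the origin at the lower-left of the bounding box.
Web: 8 × 240, A = 1 920 mm², y = 120 mm, Ī = 9 216 000 mm⁴.
Top flange (beyond web): 122 × 22, A = 2 684 mm², y = 229 mm, Ī = 108 255 mm⁴.
Bottom flange (beyond web): 122 × 22, A = 2 684 mm², y = 11 mm, Ī = 108 255 mm⁴.
By symmetry the centroid is at mid-height, ȳ = 120 mm.
Transfer each piece to the horizontal axis through the centroid using Ī + A·d² with d = y − 120:
  web: d = 0 mm → contributes +9 216 000 mm⁴
  top flange (beyond web): d = 109 mm → contributes +31 996 859 mm⁴
  bottom flange (beyond web): d = -109 mm → contributes +31 996 859 mm⁴
Total I = 73 209 717 mm⁴.
Radius of gyration: k = √(I/A) = √(73 209 717 / 7 288) = 100.2 mm.

k_x ≈ 100 mm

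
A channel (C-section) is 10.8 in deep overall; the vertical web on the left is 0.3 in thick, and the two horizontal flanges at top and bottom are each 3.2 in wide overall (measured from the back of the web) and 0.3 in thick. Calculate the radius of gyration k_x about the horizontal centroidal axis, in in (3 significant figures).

k_x ≈ 3.99 in

Decompose the section into non-overlapping parts with the origin at the bottom-left of its bounding rectangle.
Web: 0.3 × 10.8, A = 3.24 in², y = 5.4 in, Ī = 31.493 in⁴.
Top flange (beyond web): 2.9 × 0.3, A = 0.87 in², y = 10.65 in, Ī = 0.006525 in⁴.
Bottom flange (beyond web): 2.9 × 0.3, A = 0.87 in², y = 0.15 in, Ī = 0.006525 in⁴.
By symmetry the centroid is at mid-height, ȳ = 5.4 in.
Transfer each piece to the horizontal centroidal axis using Ī + A·d² with d = y − 5.4:
  web: d = 0 in → contributes +31.493 in⁴
  top flange (beyond web): d = 5.25 in → contributes +23.986 in⁴
  bottom flange (beyond web): d = -5.25 in → contributes +23.986 in⁴
Total I = 79.465 in⁴.
Radius of gyration: k = √(I/A) = √(79.465 / 4.98) = 3.9946 in.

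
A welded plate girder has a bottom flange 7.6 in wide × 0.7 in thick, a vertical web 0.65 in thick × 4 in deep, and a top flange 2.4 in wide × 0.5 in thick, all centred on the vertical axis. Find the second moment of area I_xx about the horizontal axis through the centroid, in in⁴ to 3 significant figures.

Split into non-overlapping primitives; take the origin at the lower-left of the bounding box.
Bottom plate: 7.6 × 0.7, A = 5.32 in², y = 0.35 in, Ī = 0.21723 in⁴.
Web plate: 0.65 × 4, A = 2.6 in², y = 2.7 in, Ī = 3.4667 in⁴.
Top plate: 2.4 × 0.5, A = 1.2 in², y = 4.95 in, Ī = 0.025 in⁴.
Centroid: ȳ = ΣA·y / ΣA = 1.6252 in.
Transfer each piece to the horizontal axis through the centroid using Ī + A·d² with d = y − 1.6252:
  bottom plate: d = -1.2752 in → contributes +8.8685 in⁴
  web plate: d = 1.0748 in → contributes +6.4701 in⁴
  top plate: d = 3.3248 in → contributes +13.29 in⁴
Total I = 28.629 in⁴.

I_xx ≈ 28.6 in⁴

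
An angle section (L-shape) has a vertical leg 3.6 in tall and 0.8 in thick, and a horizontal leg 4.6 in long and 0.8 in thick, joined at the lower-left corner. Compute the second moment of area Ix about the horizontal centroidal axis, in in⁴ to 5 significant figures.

Treat the section as a set of non-overlapping primitives; coordinates are from the bounding-box lower-left.
Vertical leg: 0.8 × 3.6, A = 2.88 in², y = 1.8 in, Ī = 3.1104 in⁴.
Horizontal leg (remainder): 3.8 × 0.8, A = 3.04 in², y = 0.4 in, Ī = 0.1621333 in⁴.
Centroid: ȳ = ΣA·y / ΣA = 1.081081 in.
Transfer each piece to the horizontal centroidal axis using Ī + A·d² with d = y − 1.081081:
  vertical leg: d = 0.7189189 in → contributes +4.598912 in⁴
  horizontal leg (remainder): d = -0.6810811 in → contributes +1.572303 in⁴
Total I = 6.171214 in⁴.

Ix ≈ 6.1712 in⁴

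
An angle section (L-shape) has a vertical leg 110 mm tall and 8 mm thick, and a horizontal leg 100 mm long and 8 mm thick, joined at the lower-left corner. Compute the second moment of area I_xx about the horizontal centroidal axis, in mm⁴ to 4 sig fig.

Treat the section as a set of non-overlapping primitives; coordinates are from the bounding-box lower-left.
Vertical leg: 8 × 110, A = 880 mm², y = 55 mm, Ī = 887 333 mm⁴.
Horizontal leg (remainder): 92 × 8, A = 736 mm², y = 4 mm, Ī = 3925.33 mm⁴.
Centroid: ȳ = ΣA·y / ΣA = 31.7723 mm.
Transfer each piece to the horizontal centroidal axis using Ī + A·d² with d = y − 31.7723:
  vertical leg: d = 23.2277 mm → contributes +1 362 117 mm⁴
  horizontal leg (remainder): d = -27.7723 mm → contributes +571 602 mm⁴
Total I = 1 933 719 mm⁴.

I_xx ≈ 1.934 × 10⁶ mm⁴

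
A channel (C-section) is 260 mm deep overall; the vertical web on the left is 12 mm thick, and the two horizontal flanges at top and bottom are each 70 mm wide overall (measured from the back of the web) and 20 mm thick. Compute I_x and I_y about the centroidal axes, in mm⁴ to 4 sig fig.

Break the section into simple shapes (no overlaps), measuring from the bottom-left corner of the bounding box.
Web: 12 × 260, A = 3 120 mm², y = 130 mm, Ī = 17 576 000 mm⁴.
Top flange (beyond web): 58 × 20, A = 1 160 mm², y = 250 mm, Ī = 38666.7 mm⁴.
Bottom flange (beyond web): 58 × 20, A = 1 160 mm², y = 10 mm, Ī = 38666.7 mm⁴.
By symmetry the centroid is at mid-height, ȳ = 130 mm.
Transfer each piece to the centroidal x-axis using Ī + A·d² with d = y − 130:
  web: d = 0 mm → contributes +17 576 000 mm⁴
  top flange (beyond web): d = 120 mm → contributes +16 742 667 mm⁴
  bottom flange (beyond web): d = -120 mm → contributes +16 742 667 mm⁴
Total I = 51 061 333 mm⁴.
For the y-axis: x̄ = 20.9265 mm.
Repeating about the centroidal y-axis gives I_y = 2 317 784 mm⁴.

I_x ≈ 5.106 × 10⁷ mm⁴, I_y ≈ 2.318 × 10⁶ mm⁴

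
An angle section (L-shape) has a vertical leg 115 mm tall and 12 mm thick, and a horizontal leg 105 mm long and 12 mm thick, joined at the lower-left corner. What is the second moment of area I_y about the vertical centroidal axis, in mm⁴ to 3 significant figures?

I_y ≈ 2.52 × 10⁶ mm⁴

Break the section into simple shapes (no overlaps), measuring from the bottom-left corner of the bounding box.
Vertical leg: 12 × 115, A = 1 380 mm², x = 6 mm, Ī = 16 560 mm⁴.
Horizontal leg (remainder): 93 × 12, A = 1 116 mm², x = 58.5 mm, Ī = 804 357 mm⁴.
Centroid: x̄ = ΣA·x / ΣA = 29.474 mm.
Transfer each piece to the vertical centroidal axis using Ī + A·d² with d = x − 29.474:
  vertical leg: d = -23.474 mm → contributes +776 951 mm⁴
  horizontal leg (remainder): d = 29.026 mm → contributes +1 744 625 mm⁴
Total I = 2 521 576 mm⁴.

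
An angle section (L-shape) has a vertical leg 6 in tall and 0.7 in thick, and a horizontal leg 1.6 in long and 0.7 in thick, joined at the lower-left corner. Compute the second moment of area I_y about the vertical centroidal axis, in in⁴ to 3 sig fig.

Split into non-overlapping primitives; take the origin at the lower-left of the bounding box.
Vertical leg: 0.7 × 6, A = 4.2 in², x = 0.35 in, Ī = 0.1715 in⁴.
Horizontal leg (remainder): 0.9 × 0.7, A = 0.63 in², x = 1.15 in, Ī = 0.042525 in⁴.
Centroid: x̄ = ΣA·x / ΣA = 0.45435 in.
Transfer each piece to the vertical centroidal axis using Ī + A·d² with d = x − 0.45435:
  vertical leg: d = -0.10435 in → contributes +0.21723 in⁴
  horizontal leg (remainder): d = 0.69565 in → contributes +0.3474 in⁴
Total I = 0.56463 in⁴.

I_y ≈ 0.565 in⁴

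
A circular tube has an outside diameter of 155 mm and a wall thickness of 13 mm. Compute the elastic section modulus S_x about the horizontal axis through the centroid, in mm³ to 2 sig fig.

Break the section into simple shapes (no overlaps), measuring from the bottom-left corner of the bounding box.
Outer circle: ⌀155, A = 18 869 mm², y = 77.5 mm, Ī = 28 333 269 mm⁴.
Bore (subtracted): ⌀129, A = 13 070 mm², y = 77.5 mm, Ī = 13 593 420 mm⁴.
By symmetry the centroid is at mid-height, ȳ = 77.5 mm.
All pieces are centred on the horizontal axis through the centroid, so I = ΣĪ (holes subtracted) = 14 739 849 mm⁴.
Extreme fibre distance c = 77.5 mm; S = I/c = 190 192 mm³.

S_x ≈ 1.9 × 10⁵ mm³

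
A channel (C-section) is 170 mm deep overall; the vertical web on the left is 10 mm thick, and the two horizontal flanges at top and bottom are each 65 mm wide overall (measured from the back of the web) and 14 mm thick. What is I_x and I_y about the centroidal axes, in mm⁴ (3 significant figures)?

Decompose the section into non-overlapping parts with the origin at the bottom-left of its bounding rectangle.
Web: 10 × 170, A = 1 700 mm², y = 85 mm, Ī = 4 094 167 mm⁴.
Top flange (beyond web): 55 × 14, A = 770 mm², y = 163 mm, Ī = 12 577 mm⁴.
Bottom flange (beyond web): 55 × 14, A = 770 mm², y = 7 mm, Ī = 12 577 mm⁴.
By symmetry the centroid is at mid-height, ȳ = 85 mm.
Transfer each piece to the centroidal x-axis using Ī + A·d² with d = y − 85:
  web: d = 0 mm → contributes +4 094 167 mm⁴
  top flange (beyond web): d = 78 mm → contributes +4 697 257 mm⁴
  bottom flange (beyond web): d = -78 mm → contributes +4 697 257 mm⁴
Total I = 13 488 680 mm⁴.
For the y-axis: x̄ = 20.448 mm.
Repeating about the centroidal y-axis gives I_y = 1 255 851 mm⁴.

I_x ≈ 1.35 × 10⁷ mm⁴, I_y ≈ 1.26 × 10⁶ mm⁴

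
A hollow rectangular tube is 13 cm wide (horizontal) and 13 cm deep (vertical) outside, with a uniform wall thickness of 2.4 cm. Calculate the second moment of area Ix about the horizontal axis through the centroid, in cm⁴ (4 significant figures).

Ix ≈ 2003 cm⁴

Decompose the section into non-overlapping parts with the origin at the bottom-left of its bounding rectangle.
Outer rectangle: 13 × 13, A = 169 cm², y = 6.5 cm, Ī = 2380.08 cm⁴.
Inner void (subtracted): 8.2 × 8.2, A = 67.24 cm², y = 6.5 cm, Ī = 376.768 cm⁴.
By symmetry the centroid is at mid-height, ȳ = 6.5 cm.
All pieces are centred on the horizontal axis through the centroid, so I = ΣĪ (holes subtracted) = 2003.32 cm⁴.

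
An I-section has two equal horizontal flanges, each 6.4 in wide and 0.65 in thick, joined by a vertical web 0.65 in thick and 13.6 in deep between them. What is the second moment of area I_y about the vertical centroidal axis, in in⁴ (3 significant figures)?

I_y ≈ 28.7 in⁴

Break the section into simple shapes (no overlaps), measuring from the bottom-left corner of the bounding box.
Bottom flange: 6.4 × 0.65, A = 4.16 in², x = 3.2 in, Ī = 14.199 in⁴.
Web: 0.65 × 13.6, A = 8.84 in², x = 3.2 in, Ī = 0.31124 in⁴.
Top flange: 6.4 × 0.65, A = 4.16 in², x = 3.2 in, Ī = 14.199 in⁴.
By symmetry the centroid is at mid-width, x̄ = 3.2 in.
All pieces are centred on the vertical centroidal axis, so I = ΣĪ = 28.71 in⁴.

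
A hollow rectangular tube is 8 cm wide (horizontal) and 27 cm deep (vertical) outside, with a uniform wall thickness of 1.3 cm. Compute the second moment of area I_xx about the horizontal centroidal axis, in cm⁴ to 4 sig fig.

I_xx ≈ 6585 cm⁴

Treat the section as a set of non-overlapping primitives; coordinates are from the bounding-box lower-left.
Outer rectangle: 8 × 27, A = 216 cm², y = 13.5 cm, Ī = 13 122 cm⁴.
Inner void (subtracted): 5.4 × 24.4, A = 131.76 cm², y = 13.5 cm, Ī = 6537.05 cm⁴.
By symmetry the centroid is at mid-height, ȳ = 13.5 cm.
All pieces are centred on the horizontal centroidal axis, so I = ΣĪ (holes subtracted) = 6584.95 cm⁴.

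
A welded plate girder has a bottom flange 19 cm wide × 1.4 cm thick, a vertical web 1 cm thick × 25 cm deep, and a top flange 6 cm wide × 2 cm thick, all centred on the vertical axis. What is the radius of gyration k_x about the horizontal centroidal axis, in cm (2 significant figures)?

k_x ≈ 11 cm

Split into non-overlapping primitives; take the origin at the lower-left of the bounding box.
Bottom plate: 19 × 1.4, A = 26.6 cm², y = 0.7 cm, Ī = 4.345 cm⁴.
Web plate: 1 × 25, A = 25 cm², y = 13.9 cm, Ī = 1 302 cm⁴.
Top plate: 6 × 2, A = 12 cm², y = 27.4 cm, Ī = 4 cm⁴.
Centroid: ȳ = ΣA·y / ΣA = 10.93 cm.
Transfer each piece to the horizontal centroidal axis using Ī + A·d² with d = y − 10.93:
  bottom plate: d = -10.23 cm → contributes +2 786 cm⁴
  web plate: d = 2.974 cm → contributes +1 523 cm⁴
  top plate: d = 16.47 cm → contributes +3 261 cm⁴
Total I = 7 570 cm⁴.
Radius of gyration: k = √(I/A) = √(7 570 / 63.6) = 10.91 cm.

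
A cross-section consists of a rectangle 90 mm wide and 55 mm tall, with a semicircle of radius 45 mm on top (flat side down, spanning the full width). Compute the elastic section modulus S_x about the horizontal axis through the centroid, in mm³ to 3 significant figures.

Treat the section as a set of non-overlapping primitives; coordinates are from the bounding-box lower-left.
Rectangular body: 90 × 55, A = 4 950 mm², y = 27.5 mm, Ī = 1 247 813 mm⁴.
Semicircular cap: semicircle r = 45, A = 3180.9 mm², y = 74.099 mm, Ī = 450 072 mm⁴.
Centroid: ȳ = ΣA·y / ΣA = 45.73 mm.
Transfer each piece to the horizontal axis through the centroid using Ī + A·d² with d = y − 45.73:
  rectangular body: d = -18.23 mm → contributes +2 892 818 mm⁴
  semicircular cap: d = 28.369 mm → contributes +3 010 000 mm⁴
Total I = 5 902 818 mm⁴.
Extreme fibre distance c = 54.27 mm; S = I/c = 108 767 mm³.

S_x ≈ 1.09 × 10⁵ mm³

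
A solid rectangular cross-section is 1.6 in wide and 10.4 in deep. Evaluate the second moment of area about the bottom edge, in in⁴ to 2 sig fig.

The section: 1.6 × 10.4, A = 16.64 in², y = 5.2 in, Ī = 150 in⁴.
Transfer it to a horizontal axis along the bottom face using Ī + A·d² with d = y − 0:
  the section: d = 5.2 in → contributes +599.9 in⁴
Total I = 599.9 in⁴.

I_base ≈ 600 in⁴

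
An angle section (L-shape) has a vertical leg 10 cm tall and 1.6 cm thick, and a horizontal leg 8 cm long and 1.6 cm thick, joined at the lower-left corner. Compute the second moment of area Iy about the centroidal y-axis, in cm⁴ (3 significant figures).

Iy ≈ 138 cm⁴

Decompose the section into non-overlapping parts with the origin at the bottom-left of its bounding rectangle.
Vertical leg: 1.6 × 10, A = 16 cm², x = 0.8 cm, Ī = 3.4133 cm⁴.
Horizontal leg (remainder): 6.4 × 1.6, A = 10.24 cm², x = 4.8 cm, Ī = 34.953 cm⁴.
Centroid: x̄ = ΣA·x / ΣA = 2.361 cm.
Transfer each piece to the centroidal y-axis using Ī + A·d² with d = x − 2.361:
  vertical leg: d = -1.561 cm → contributes +42.4 cm⁴
  horizontal leg (remainder): d = 2.439 cm → contributes +95.869 cm⁴
Total I = 138.27 cm⁴.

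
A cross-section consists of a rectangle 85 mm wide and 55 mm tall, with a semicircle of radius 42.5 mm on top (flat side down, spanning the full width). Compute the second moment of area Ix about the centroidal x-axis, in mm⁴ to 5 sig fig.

Decompose the section into non-overlapping parts with the origin at the bottom-left of its bounding rectangle.
Rectangular body: 85 × 55, A = 4 675 mm², y = 27.5 mm, Ī = 1 178 490 mm⁴.
Semicircular cap: semicircle r = 42.5, A = 2837.251 mm², y = 73.03756 mm, Ī = 358086.4 mm⁴.
Centroid: ȳ = ΣA·y / ΣA = 44.69877 mm.
Transfer each piece to the centroidal x-axis using Ī + A·d² with d = y − 44.69877:
  rectangular body: d = -17.19877 mm → contributes +2 561 344 mm⁴
  semicircular cap: d = 28.33879 mm → contributes +2 636 646 mm⁴
Total I = 5 197 990 mm⁴.

Ix ≈ 5.1980 × 10⁶ mm⁴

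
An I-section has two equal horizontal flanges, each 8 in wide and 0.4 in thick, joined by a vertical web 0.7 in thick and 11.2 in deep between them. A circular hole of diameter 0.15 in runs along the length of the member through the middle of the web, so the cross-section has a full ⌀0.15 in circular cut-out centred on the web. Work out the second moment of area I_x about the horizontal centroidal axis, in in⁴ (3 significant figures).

I_x ≈ 297 in⁴

Break the section into simple shapes (no overlaps), measuring from the bottom-left corner of the bounding box.
Bottom flange: 8 × 0.4, A = 3.2 in², y = 0.2 in, Ī = 0.042667 in⁴.
Web: 0.7 × 11.2, A = 7.84 in², y = 6 in, Ī = 81.954 in⁴.
Top flange: 8 × 0.4, A = 3.2 in², y = 11.8 in, Ī = 0.042667 in⁴.
Hole (subtracted): ⌀0.15, A = 0.017671 in², y = 6 in, Ī = 0.00002485 in⁴.
By symmetry the centroid is at mid-height, ȳ = 6 in.
Transfer each piece to the horizontal centroidal axis using Ī + A·d² with d = y − 6:
  bottom flange: d = -5.8 in → contributes +107.69 in⁴
  web: d = 0 in → contributes +81.954 in⁴
  top flange: d = 5.8 in → contributes +107.69 in⁴
  hole: d = 0 in → contributes −0.00002485 in⁴
Total I = 297.34 in⁴.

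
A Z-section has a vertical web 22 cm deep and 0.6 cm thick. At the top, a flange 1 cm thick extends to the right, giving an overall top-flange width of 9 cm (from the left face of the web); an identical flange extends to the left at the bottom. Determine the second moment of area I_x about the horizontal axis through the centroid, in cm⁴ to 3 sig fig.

I_x ≈ 2390 cm⁴

Decompose the section into non-overlapping parts with the origin at the bottom-left of its bounding rectangle.
Web: 0.6 × 22, A = 13.2 cm², y = 11 cm, Ī = 532.4 cm⁴.
Top flange (beyond web): 8.4 × 1, A = 8.4 cm², y = 21.5 cm, Ī = 0.7 cm⁴.
Bottom flange (beyond web): 8.4 × 1, A = 8.4 cm², y = 0.5 cm, Ī = 0.7 cm⁴.
Centroid: ȳ = ΣA·y / ΣA = 11 cm.
Transfer each piece to the horizontal axis through the centroid using Ī + A·d² with d = y − 11:
  web: d = 0 cm → contributes +532.4 cm⁴
  top flange (beyond web): d = 10.5 cm → contributes +926.8 cm⁴
  bottom flange (beyond web): d = -10.5 cm → contributes +926.8 cm⁴
Total I = 2 386 cm⁴.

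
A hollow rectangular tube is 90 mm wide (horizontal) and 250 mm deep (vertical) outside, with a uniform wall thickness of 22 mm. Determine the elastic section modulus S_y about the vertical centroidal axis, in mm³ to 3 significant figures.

S_y ≈ 3.00 × 10⁵ mm³

Break the section into simple shapes (no overlaps), measuring from the bottom-left corner of the bounding box.
Outer rectangle: 90 × 250, A = 22 500 mm², x = 45 mm, Ī = 15 187 500 mm⁴.
Inner void (subtracted): 46 × 206, A = 9 476 mm², x = 45 mm, Ī = 1 670 935 mm⁴.
By symmetry the centroid is at mid-width, x̄ = 45 mm.
All pieces are centred on the vertical centroidal axis, so I = ΣĪ (holes subtracted) = 13 516 565 mm⁴.
Extreme fibre distance c = 45 mm; S = I/c = 300 368 mm³.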